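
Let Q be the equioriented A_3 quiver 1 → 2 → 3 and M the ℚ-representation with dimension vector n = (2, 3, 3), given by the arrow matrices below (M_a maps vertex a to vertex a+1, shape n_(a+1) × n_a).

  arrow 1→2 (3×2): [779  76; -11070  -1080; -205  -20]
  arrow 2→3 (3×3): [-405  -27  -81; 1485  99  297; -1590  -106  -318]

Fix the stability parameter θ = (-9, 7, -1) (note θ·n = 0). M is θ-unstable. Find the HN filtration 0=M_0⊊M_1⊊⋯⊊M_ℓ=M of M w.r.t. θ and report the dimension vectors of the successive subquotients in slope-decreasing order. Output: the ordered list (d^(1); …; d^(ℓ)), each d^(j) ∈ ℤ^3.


Barcode: M ≅ I[1,1], I[1,2], I[2,2], I[2,3], I[3,3]^2. HN layers by μ_θ (4 steps, strictly decreasing):
  μ^(1)=7; μ^(2)=3; μ^(3)=-1; μ^(4)=-9

((0, 2, 0); (0, 1, 1); (0, 0, 2); (2, 0, 0))


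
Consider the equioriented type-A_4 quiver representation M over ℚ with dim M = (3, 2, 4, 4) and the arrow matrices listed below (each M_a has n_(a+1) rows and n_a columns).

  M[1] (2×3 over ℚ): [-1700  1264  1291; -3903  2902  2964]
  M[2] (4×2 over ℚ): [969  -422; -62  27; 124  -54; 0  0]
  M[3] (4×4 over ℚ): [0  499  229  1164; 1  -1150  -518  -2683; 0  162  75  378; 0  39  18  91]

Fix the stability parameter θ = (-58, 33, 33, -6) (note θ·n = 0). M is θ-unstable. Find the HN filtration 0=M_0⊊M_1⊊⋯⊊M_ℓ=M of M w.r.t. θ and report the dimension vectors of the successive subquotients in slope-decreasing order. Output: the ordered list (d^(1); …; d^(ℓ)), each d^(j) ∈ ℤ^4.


Barcode: M ≅ I[1,1], I[1,4]^2, I[3,4]^2. HN layers by μ_θ (3 steps, strictly decreasing):
  μ^(1)=20; μ^(2)=27/2; μ^(3)=-58

((0, 2, 2, 2); (0, 0, 2, 2); (3, 0, 0, 0))


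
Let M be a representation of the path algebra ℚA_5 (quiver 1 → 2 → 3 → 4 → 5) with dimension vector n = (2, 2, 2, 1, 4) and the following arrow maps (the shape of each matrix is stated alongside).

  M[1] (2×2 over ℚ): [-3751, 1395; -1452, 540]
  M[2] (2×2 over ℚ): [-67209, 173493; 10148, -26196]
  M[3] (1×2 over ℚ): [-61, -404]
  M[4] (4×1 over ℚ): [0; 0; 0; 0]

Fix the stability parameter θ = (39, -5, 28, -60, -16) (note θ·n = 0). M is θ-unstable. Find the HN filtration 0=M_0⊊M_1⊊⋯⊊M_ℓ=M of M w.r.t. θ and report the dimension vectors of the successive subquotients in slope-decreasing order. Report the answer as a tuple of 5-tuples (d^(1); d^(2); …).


Via rank(M_{q-1}∘⋯∘M_p): M ≅ I[1,1], I[1,4], I[2,2], I[3,3], I[5,5]^4.
μ_θ-semistable layers: μ^(1)=39; μ^(2)=28; μ^(3)=1/2; μ^(4)=-5; μ^(5)=-16

((1, 0, 0, 0, 0); (0, 0, 1, 0, 0); (1, 1, 1, 1, 0); (0, 1, 0, 0, 0); (0, 0, 0, 0, 4))


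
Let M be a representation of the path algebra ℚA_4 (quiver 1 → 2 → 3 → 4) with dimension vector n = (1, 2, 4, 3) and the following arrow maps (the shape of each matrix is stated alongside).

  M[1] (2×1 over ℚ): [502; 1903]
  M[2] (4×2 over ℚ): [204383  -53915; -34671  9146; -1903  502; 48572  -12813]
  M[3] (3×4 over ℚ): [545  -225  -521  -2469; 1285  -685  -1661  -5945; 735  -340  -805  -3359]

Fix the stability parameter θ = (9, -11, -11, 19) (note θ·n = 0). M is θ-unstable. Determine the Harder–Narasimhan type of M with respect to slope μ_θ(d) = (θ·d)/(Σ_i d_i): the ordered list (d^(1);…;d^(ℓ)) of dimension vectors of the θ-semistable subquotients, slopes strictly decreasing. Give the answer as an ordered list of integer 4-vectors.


Via rank(M_{q-1}∘⋯∘M_p): M ≅ I[1,3], I[2,4], I[3,3], I[3,4], I[4,4].
μ_θ-semistable layers: μ^(1)=19; μ^(2)=-13/3; μ^(3)=-11

((0, 0, 0, 3); (1, 1, 1, 0); (0, 1, 3, 0))


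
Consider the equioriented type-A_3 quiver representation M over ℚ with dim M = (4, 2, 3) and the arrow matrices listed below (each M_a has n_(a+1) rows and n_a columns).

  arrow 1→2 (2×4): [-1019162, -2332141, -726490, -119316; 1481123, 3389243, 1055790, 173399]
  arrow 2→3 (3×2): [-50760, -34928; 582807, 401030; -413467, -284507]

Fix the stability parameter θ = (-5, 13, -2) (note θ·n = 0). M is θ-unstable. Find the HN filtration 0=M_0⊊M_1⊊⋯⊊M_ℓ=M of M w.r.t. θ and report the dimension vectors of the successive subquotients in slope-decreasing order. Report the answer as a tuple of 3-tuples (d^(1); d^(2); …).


Via rank(M_{q-1}∘⋯∘M_p): M ≅ I[1,1]^2, I[1,3]^2, I[3,3].
μ_θ-semistable layers: μ^(1)=11/2; μ^(2)=-2; μ^(3)=-5

((0, 2, 2); (0, 0, 1); (4, 0, 0))


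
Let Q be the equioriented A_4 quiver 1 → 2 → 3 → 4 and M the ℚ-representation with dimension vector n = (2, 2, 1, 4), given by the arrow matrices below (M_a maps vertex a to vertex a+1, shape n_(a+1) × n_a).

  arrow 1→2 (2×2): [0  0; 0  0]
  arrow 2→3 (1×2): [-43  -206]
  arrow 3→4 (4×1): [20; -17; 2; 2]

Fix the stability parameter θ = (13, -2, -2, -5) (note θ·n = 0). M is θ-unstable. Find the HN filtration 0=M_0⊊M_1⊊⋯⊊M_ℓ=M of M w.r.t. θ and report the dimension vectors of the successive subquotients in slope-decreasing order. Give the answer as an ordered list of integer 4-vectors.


Via rank(M_{q-1}∘⋯∘M_p): M ≅ I[1,1]^2, I[2,2], I[2,4], I[4,4]^3.
μ_θ-semistable layers: μ^(1)=13; μ^(2)=-2; μ^(3)=-3; μ^(4)=-5

((2, 0, 0, 0); (0, 1, 0, 0); (0, 1, 1, 1); (0, 0, 0, 3))


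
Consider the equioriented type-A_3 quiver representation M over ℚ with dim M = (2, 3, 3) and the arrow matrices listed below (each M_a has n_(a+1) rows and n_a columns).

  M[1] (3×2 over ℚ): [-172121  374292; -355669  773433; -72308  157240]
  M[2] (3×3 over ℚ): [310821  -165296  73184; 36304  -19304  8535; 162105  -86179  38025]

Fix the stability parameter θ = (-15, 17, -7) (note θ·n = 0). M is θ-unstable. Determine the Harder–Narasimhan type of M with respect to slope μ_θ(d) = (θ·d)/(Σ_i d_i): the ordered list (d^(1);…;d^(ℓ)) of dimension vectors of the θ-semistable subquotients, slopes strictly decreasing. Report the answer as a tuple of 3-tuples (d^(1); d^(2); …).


Interval decomposition of M: I[1,3]^2, I[2,3].
HN type (ℓ=2): μ^(1)=5; μ^(2)=-15

((0, 3, 3); (2, 0, 0))


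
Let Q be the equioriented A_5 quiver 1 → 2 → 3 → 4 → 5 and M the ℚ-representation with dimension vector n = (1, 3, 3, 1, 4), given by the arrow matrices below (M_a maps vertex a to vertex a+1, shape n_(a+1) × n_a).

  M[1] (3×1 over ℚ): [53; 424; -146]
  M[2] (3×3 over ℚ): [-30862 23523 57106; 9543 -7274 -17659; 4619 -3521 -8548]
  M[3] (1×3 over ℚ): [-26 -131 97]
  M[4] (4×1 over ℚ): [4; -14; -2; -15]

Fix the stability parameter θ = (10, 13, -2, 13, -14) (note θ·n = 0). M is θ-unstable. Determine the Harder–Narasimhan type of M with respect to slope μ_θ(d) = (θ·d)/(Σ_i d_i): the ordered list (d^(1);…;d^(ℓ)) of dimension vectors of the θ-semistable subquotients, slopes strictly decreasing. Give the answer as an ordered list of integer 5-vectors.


Barcode: M ≅ I[1,3], I[2,3], I[2,5], I[5,5]^3. HN layers by μ_θ (4 steps, strictly decreasing):
  μ^(1)=7; μ^(2)=11/2; μ^(3)=5/2; μ^(4)=-14

((1, 1, 1, 0, 0); (0, 1, 1, 0, 0); (0, 1, 1, 1, 1); (0, 0, 0, 0, 3))


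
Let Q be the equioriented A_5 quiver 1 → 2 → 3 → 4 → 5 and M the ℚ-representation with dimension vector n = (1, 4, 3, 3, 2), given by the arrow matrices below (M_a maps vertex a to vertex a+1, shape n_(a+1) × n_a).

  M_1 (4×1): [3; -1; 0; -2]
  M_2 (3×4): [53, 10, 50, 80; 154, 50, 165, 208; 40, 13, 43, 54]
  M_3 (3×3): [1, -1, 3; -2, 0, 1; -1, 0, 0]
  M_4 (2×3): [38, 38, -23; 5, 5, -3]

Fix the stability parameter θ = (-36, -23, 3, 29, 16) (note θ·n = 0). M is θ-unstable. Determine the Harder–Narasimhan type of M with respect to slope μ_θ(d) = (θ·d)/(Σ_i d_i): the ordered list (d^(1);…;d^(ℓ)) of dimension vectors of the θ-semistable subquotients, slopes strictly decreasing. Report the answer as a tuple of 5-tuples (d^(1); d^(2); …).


Interval decomposition of M: I[1,5], I[2,2], I[2,4], I[2,5].
HN type (ℓ=5): μ^(1)=29; μ^(2)=45/2; μ^(3)=3; μ^(4)=-23; μ^(5)=-36

((0, 0, 0, 1, 0); (0, 0, 0, 2, 2); (0, 0, 3, 0, 0); (0, 4, 0, 0, 0); (1, 0, 0, 0, 0))


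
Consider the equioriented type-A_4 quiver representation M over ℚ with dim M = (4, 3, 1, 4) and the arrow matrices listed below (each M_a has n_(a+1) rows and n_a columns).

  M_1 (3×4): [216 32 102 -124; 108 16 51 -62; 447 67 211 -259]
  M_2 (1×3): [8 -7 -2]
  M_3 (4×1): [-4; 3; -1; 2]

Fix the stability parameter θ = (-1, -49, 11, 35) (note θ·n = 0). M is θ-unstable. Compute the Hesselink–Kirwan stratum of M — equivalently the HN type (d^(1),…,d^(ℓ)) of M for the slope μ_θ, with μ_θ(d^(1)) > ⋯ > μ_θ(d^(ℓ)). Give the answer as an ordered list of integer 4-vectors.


Barcode: M ≅ I[1,1]^2, I[1,2], I[1,4], I[2,2], I[4,4]^3. HN layers by μ_θ (5 steps, strictly decreasing):
  μ^(1)=35; μ^(2)=11; μ^(3)=-1; μ^(4)=-25; μ^(5)=-49

((0, 0, 0, 4); (0, 0, 1, 0); (2, 0, 0, 0); (2, 2, 0, 0); (0, 1, 0, 0))


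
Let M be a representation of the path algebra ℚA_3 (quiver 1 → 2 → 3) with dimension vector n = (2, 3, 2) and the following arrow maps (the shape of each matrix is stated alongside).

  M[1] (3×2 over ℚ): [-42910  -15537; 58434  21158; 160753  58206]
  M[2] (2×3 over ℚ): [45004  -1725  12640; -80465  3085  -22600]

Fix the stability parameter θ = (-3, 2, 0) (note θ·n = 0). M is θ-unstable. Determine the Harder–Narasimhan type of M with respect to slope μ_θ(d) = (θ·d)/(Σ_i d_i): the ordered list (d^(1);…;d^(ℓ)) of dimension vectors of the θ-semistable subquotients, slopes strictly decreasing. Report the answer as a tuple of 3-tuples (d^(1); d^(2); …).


Barcode: M ≅ I[1,3]^2, I[2,2]. HN layers by μ_θ (3 steps, strictly decreasing):
  μ^(1)=2; μ^(2)=1; μ^(3)=-3

((0, 1, 0); (0, 2, 2); (2, 0, 0))


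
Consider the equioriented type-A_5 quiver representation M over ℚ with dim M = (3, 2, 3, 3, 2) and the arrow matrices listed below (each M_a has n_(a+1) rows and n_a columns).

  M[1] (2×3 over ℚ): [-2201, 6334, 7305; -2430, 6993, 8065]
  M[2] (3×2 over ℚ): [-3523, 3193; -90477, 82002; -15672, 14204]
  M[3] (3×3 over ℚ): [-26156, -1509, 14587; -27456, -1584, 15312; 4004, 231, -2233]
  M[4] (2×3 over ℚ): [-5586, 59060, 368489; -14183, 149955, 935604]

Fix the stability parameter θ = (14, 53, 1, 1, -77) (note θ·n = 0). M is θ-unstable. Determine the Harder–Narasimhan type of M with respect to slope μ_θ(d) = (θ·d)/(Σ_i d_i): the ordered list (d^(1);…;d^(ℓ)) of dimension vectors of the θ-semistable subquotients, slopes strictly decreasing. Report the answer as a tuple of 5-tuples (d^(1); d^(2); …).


Via rank(M_{q-1}∘⋯∘M_p): M ≅ I[1,1], I[1,3], I[1,5], I[3,3], I[4,4], I[4,5].
μ_θ-semistable layers: μ^(1)=27; μ^(2)=14; μ^(3)=1; μ^(4)=-8/5; μ^(5)=-38

((0, 1, 1, 0, 0); (2, 0, 0, 0, 0); (0, 0, 1, 1, 0); (1, 1, 1, 1, 1); (0, 0, 0, 1, 1))


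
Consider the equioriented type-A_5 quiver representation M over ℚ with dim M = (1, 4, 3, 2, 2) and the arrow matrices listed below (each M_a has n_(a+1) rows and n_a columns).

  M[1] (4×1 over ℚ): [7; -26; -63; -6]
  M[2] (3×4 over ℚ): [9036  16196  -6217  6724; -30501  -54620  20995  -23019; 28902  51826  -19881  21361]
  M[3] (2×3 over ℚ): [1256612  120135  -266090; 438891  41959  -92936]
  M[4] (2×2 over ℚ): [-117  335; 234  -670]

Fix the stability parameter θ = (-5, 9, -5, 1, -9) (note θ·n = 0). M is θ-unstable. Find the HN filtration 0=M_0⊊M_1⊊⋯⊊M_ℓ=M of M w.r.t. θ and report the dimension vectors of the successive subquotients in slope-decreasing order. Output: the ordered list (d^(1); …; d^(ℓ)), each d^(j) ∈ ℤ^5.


Barcode: M ≅ I[1,5], I[2,2], I[2,3], I[2,4], I[5,5]. HN layers by μ_θ (6 steps, strictly decreasing):
  μ^(1)=9; μ^(2)=2; μ^(3)=5/3; μ^(4)=-1; μ^(5)=-5; μ^(6)=-9

((0, 1, 0, 0, 0); (0, 1, 1, 0, 0); (0, 1, 1, 1, 0); (0, 1, 1, 1, 1); (1, 0, 0, 0, 0); (0, 0, 0, 0, 1))


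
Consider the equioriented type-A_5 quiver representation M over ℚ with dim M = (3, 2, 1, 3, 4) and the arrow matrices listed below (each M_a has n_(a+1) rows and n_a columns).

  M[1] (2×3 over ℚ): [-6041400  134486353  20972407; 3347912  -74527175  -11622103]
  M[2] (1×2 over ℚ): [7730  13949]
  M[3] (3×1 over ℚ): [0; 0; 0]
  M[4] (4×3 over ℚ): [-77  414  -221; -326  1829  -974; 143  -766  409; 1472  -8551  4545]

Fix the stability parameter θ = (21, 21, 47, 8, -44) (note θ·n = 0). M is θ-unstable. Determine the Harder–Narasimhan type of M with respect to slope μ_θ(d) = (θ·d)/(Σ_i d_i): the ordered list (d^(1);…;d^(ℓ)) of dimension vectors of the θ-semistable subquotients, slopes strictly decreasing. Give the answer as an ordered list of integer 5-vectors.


Barcode: M ≅ I[1,1], I[1,2], I[1,3], I[4,5]^3, I[5,5]. HN layers by μ_θ (4 steps, strictly decreasing):
  μ^(1)=47; μ^(2)=21; μ^(3)=-18; μ^(4)=-44

((0, 0, 1, 0, 0); (3, 2, 0, 0, 0); (0, 0, 0, 3, 3); (0, 0, 0, 0, 1))


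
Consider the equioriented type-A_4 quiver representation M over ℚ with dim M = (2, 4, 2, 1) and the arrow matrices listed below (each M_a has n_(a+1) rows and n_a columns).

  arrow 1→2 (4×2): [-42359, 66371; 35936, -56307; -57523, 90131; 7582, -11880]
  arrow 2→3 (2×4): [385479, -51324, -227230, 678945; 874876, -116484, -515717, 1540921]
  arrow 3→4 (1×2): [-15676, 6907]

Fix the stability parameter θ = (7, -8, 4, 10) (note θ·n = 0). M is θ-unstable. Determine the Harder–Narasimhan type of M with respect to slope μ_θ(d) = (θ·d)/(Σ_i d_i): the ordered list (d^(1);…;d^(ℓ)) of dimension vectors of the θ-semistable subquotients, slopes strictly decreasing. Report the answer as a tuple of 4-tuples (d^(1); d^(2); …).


Interval decomposition of M: I[1,2], I[1,4], I[2,2], I[2,3].
HN type (ℓ=4): μ^(1)=10; μ^(2)=4; μ^(3)=-1/2; μ^(4)=-8

((0, 0, 0, 1); (0, 0, 2, 0); (2, 2, 0, 0); (0, 2, 0, 0))


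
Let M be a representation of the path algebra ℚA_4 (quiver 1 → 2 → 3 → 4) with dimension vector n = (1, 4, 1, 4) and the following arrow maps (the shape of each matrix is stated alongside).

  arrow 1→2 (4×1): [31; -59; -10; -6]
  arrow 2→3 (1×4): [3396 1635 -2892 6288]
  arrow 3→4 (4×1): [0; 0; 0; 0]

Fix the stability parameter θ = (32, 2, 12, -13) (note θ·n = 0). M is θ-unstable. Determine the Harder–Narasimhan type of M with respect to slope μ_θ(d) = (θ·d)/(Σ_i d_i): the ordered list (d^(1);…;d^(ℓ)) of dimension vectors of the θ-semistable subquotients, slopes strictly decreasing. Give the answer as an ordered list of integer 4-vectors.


Interval decomposition of M: I[1,3], I[2,2]^3, I[4,4]^4.
HN type (ℓ=3): μ^(1)=46/3; μ^(2)=2; μ^(3)=-13

((1, 1, 1, 0); (0, 3, 0, 0); (0, 0, 0, 4))


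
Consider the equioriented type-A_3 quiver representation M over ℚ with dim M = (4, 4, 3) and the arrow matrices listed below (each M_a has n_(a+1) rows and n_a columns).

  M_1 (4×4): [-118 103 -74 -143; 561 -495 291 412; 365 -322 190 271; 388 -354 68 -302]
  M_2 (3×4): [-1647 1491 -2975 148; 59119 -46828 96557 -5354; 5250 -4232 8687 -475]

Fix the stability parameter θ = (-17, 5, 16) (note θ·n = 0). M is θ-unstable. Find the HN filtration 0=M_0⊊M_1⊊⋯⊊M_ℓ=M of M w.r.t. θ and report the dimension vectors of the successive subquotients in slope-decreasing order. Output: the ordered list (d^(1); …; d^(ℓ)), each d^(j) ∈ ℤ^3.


Interval decomposition of M: I[1,1], I[1,3]^3, I[2,2].
HN type (ℓ=3): μ^(1)=16; μ^(2)=5; μ^(3)=-17

((0, 0, 3); (0, 4, 0); (4, 0, 0))


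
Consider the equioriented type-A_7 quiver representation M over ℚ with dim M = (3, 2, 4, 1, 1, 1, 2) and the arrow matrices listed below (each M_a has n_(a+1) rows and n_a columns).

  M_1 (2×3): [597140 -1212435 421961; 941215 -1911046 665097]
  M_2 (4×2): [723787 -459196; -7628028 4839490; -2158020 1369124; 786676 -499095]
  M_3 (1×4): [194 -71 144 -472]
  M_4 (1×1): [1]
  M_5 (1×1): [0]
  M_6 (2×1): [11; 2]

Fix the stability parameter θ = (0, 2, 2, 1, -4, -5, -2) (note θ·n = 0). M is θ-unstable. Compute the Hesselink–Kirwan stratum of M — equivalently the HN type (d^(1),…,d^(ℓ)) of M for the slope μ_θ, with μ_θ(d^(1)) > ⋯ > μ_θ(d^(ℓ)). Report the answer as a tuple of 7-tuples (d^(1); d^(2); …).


Barcode: M ≅ I[1,1], I[1,3], I[1,5], I[3,3]^2, I[6,7], I[7,7]. HN layers by μ_θ (5 steps, strictly decreasing):
  μ^(1)=2; μ^(2)=1/4; μ^(3)=0; μ^(4)=-2; μ^(5)=-5

((0, 1, 3, 0, 0, 0, 0); (0, 1, 1, 1, 1, 0, 0); (3, 0, 0, 0, 0, 0, 0); (0, 0, 0, 0, 0, 0, 2); (0, 0, 0, 0, 0, 1, 0))


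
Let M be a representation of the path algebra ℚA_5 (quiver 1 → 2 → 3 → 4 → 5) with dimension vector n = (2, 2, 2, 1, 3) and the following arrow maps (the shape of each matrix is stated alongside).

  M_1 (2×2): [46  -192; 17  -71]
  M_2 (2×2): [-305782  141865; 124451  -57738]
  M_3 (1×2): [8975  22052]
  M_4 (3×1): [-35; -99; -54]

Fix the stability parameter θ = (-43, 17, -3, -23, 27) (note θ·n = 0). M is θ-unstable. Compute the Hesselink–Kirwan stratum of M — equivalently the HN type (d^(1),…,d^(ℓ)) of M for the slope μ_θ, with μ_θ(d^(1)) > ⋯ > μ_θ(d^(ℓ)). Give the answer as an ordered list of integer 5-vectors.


Interval decomposition of M: I[1,3], I[1,5], I[5,5]^2.
HN type (ℓ=4): μ^(1)=27; μ^(2)=7; μ^(3)=-3; μ^(4)=-43

((0, 0, 0, 0, 3); (0, 1, 1, 0, 0); (0, 1, 1, 1, 0); (2, 0, 0, 0, 0))


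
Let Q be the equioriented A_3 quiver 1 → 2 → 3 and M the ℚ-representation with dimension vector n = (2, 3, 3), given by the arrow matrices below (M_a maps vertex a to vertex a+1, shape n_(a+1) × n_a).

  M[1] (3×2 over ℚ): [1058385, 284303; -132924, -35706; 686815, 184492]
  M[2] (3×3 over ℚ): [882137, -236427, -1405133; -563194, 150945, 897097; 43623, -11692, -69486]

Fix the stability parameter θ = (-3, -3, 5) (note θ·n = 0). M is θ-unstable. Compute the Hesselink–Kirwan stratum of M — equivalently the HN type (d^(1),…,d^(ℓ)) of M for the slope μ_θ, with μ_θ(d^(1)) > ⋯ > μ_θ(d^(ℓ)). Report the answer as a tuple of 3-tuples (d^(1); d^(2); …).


Via rank(M_{q-1}∘⋯∘M_p): M ≅ I[1,3]^2, I[2,2], I[3,3].
μ_θ-semistable layers: μ^(1)=5; μ^(2)=-3

((0, 0, 3); (2, 3, 0))


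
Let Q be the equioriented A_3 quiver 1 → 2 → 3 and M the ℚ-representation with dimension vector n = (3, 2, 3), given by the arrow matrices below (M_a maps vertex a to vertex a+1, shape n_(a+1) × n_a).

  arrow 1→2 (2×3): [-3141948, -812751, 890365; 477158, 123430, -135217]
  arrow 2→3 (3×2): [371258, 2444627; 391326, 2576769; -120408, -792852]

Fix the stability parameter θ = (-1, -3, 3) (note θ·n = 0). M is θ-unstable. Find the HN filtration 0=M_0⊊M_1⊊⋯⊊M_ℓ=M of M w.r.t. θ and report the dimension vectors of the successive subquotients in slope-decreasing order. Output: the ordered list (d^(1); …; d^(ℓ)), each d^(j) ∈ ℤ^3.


Via rank(M_{q-1}∘⋯∘M_p): M ≅ I[1,1], I[1,2], I[1,3], I[3,3]^2.
μ_θ-semistable layers: μ^(1)=3; μ^(2)=-1; μ^(3)=-2

((0, 0, 3); (1, 0, 0); (2, 2, 0))


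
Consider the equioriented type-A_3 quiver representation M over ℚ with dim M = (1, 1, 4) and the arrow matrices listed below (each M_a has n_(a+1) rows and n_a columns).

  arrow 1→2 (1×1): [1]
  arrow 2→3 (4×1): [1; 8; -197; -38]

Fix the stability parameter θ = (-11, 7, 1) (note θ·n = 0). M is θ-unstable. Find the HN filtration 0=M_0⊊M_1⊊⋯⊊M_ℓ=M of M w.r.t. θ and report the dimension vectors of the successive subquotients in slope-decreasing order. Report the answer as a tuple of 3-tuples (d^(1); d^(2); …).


Interval decomposition of M: I[1,3], I[3,3]^3.
HN type (ℓ=3): μ^(1)=4; μ^(2)=1; μ^(3)=-11

((0, 1, 1); (0, 0, 3); (1, 0, 0))


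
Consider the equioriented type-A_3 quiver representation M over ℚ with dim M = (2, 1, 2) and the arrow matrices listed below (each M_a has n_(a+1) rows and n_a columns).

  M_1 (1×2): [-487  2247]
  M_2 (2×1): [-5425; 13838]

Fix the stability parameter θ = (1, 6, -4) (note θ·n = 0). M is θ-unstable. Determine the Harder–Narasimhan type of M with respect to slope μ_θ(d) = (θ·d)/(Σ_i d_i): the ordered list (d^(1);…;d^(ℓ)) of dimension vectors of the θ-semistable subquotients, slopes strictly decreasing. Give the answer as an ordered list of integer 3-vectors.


Barcode: M ≅ I[1,1], I[1,3], I[3,3]. HN layers by μ_θ (2 steps, strictly decreasing):
  μ^(1)=1; μ^(2)=-4

((2, 1, 1); (0, 0, 1))


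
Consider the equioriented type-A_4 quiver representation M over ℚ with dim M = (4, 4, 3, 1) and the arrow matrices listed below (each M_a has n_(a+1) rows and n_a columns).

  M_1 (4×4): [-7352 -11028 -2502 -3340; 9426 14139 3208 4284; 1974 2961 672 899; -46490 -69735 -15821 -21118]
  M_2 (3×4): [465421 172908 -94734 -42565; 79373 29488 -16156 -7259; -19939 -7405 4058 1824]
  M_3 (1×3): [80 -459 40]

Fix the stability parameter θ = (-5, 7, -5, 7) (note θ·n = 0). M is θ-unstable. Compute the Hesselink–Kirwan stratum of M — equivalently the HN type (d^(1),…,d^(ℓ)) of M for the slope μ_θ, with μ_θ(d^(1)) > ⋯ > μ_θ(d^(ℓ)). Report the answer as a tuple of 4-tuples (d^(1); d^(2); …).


Barcode: M ≅ I[1,1], I[1,3]^2, I[1,4], I[2,2]. HN layers by μ_θ (3 steps, strictly decreasing):
  μ^(1)=7; μ^(2)=1; μ^(3)=-5

((0, 1, 0, 1); (0, 3, 3, 0); (4, 0, 0, 0))


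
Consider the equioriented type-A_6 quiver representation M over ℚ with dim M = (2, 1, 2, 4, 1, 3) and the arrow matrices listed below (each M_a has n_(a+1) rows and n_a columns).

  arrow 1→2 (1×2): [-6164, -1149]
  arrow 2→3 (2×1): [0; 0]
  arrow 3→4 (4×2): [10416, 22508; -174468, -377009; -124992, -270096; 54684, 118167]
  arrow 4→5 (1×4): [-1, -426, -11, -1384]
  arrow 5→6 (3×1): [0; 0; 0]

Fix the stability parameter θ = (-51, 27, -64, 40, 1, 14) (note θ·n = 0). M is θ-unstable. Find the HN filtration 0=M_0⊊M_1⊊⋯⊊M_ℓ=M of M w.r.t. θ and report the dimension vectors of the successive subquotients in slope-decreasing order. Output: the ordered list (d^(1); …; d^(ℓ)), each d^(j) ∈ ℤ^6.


Via rank(M_{q-1}∘⋯∘M_p): M ≅ I[1,1], I[1,2], I[3,3], I[3,5], I[4,4]^3, I[6,6]^3.
μ_θ-semistable layers: μ^(1)=40; μ^(2)=27; μ^(3)=41/2; μ^(4)=14; μ^(5)=-51; μ^(6)=-64

((0, 0, 0, 3, 0, 0); (0, 1, 0, 0, 0, 0); (0, 0, 0, 1, 1, 0); (0, 0, 0, 0, 0, 3); (2, 0, 0, 0, 0, 0); (0, 0, 2, 0, 0, 0))


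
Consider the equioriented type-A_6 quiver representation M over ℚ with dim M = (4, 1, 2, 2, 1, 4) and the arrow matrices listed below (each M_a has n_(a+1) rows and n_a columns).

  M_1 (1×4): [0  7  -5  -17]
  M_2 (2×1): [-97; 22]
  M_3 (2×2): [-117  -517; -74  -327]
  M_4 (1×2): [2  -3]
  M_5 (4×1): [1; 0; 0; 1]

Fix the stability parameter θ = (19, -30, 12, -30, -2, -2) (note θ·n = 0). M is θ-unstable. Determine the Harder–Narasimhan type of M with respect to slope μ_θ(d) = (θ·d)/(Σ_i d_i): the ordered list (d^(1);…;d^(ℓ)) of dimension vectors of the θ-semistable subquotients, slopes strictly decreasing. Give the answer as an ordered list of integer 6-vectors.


Barcode: M ≅ I[1,1]^3, I[1,6], I[3,4], I[6,6]^3. HN layers by μ_θ (4 steps, strictly decreasing):
  μ^(1)=19; μ^(2)=-2; μ^(3)=-29/4; μ^(4)=-9

((3, 0, 0, 0, 0, 0); (0, 0, 0, 0, 1, 4); (1, 1, 1, 1, 0, 0); (0, 0, 1, 1, 0, 0))


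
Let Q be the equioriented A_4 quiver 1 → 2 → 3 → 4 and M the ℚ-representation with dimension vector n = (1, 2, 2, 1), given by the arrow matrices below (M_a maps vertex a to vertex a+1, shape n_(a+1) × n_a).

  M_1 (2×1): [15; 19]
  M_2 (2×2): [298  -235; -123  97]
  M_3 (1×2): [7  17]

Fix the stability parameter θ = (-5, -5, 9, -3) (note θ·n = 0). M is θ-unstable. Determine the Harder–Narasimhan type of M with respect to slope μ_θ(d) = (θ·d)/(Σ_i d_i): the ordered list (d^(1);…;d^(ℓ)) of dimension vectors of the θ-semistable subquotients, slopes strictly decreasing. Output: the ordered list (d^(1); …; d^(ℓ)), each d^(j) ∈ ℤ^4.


Via rank(M_{q-1}∘⋯∘M_p): M ≅ I[1,4], I[2,3].
μ_θ-semistable layers: μ^(1)=9; μ^(2)=3; μ^(3)=-5

((0, 0, 1, 0); (0, 0, 1, 1); (1, 2, 0, 0))


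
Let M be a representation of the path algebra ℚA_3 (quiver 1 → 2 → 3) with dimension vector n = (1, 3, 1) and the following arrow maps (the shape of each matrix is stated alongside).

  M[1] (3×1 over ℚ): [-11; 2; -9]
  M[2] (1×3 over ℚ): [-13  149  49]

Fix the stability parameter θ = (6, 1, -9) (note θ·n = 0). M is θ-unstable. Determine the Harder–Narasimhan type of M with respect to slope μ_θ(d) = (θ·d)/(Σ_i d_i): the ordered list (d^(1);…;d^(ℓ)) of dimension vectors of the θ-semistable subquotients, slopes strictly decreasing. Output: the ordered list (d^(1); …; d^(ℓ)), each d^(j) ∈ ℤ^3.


Barcode: M ≅ I[1,2], I[2,2], I[2,3]. HN layers by μ_θ (3 steps, strictly decreasing):
  μ^(1)=7/2; μ^(2)=1; μ^(3)=-4

((1, 1, 0); (0, 1, 0); (0, 1, 1))


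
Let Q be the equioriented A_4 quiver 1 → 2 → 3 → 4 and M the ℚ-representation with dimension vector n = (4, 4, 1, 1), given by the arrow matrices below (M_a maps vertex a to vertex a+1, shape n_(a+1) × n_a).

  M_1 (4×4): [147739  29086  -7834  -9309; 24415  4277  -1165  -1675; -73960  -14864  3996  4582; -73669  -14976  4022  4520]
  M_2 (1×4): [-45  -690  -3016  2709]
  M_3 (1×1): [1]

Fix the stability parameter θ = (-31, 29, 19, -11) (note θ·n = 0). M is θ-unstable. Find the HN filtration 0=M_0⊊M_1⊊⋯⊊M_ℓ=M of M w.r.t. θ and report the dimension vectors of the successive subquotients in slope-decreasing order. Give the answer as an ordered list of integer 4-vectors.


Via rank(M_{q-1}∘⋯∘M_p): M ≅ I[1,1], I[1,2]^2, I[1,4], I[2,2].
μ_θ-semistable layers: μ^(1)=29; μ^(2)=37/3; μ^(3)=-31

((0, 3, 0, 0); (0, 1, 1, 1); (4, 0, 0, 0))


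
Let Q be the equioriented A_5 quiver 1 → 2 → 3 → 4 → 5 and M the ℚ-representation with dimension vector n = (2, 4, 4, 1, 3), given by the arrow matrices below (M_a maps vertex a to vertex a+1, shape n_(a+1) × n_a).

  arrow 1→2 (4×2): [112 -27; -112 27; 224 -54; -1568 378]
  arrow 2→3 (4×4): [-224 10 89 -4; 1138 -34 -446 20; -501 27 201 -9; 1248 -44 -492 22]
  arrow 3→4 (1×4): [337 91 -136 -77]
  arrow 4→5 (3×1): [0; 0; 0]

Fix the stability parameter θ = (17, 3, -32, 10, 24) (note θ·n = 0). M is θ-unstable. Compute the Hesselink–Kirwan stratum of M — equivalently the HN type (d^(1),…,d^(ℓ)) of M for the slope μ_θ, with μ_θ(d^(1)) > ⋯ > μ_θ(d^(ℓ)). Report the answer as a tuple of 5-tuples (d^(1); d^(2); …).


Interval decomposition of M: I[1,1], I[1,2], I[2,3]^2, I[2,4], I[3,3], I[5,5]^3.
HN type (ℓ=5): μ^(1)=24; μ^(2)=17; μ^(3)=10; μ^(4)=-29/2; μ^(5)=-32

((0, 0, 0, 0, 3); (1, 0, 0, 0, 0); (1, 1, 0, 1, 0); (0, 3, 3, 0, 0); (0, 0, 1, 0, 0))


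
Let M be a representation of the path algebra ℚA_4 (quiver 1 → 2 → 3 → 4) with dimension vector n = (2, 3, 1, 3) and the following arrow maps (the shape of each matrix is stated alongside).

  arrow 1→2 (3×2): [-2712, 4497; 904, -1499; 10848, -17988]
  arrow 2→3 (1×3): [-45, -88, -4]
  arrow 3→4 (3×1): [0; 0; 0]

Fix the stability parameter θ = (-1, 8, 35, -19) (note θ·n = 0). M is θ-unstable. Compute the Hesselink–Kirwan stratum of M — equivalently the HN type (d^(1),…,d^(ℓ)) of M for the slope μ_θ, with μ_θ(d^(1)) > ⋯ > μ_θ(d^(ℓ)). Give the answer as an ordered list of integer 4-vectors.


Via rank(M_{q-1}∘⋯∘M_p): M ≅ I[1,1], I[1,3], I[2,2]^2, I[4,4]^3.
μ_θ-semistable layers: μ^(1)=35; μ^(2)=8; μ^(3)=-1; μ^(4)=-19

((0, 0, 1, 0); (0, 3, 0, 0); (2, 0, 0, 0); (0, 0, 0, 3))


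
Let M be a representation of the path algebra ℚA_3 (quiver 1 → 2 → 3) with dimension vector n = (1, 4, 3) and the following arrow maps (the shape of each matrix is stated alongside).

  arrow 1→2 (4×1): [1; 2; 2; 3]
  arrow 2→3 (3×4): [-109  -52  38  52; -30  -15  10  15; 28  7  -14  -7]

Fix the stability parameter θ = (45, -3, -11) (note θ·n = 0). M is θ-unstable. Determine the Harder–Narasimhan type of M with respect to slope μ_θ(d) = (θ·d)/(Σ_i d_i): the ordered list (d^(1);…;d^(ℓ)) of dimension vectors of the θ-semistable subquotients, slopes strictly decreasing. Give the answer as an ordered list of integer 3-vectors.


Interval decomposition of M: I[1,3], I[2,2]^2, I[2,3], I[3,3].
HN type (ℓ=4): μ^(1)=31/3; μ^(2)=-3; μ^(3)=-7; μ^(4)=-11

((1, 1, 1); (0, 2, 0); (0, 1, 1); (0, 0, 1))


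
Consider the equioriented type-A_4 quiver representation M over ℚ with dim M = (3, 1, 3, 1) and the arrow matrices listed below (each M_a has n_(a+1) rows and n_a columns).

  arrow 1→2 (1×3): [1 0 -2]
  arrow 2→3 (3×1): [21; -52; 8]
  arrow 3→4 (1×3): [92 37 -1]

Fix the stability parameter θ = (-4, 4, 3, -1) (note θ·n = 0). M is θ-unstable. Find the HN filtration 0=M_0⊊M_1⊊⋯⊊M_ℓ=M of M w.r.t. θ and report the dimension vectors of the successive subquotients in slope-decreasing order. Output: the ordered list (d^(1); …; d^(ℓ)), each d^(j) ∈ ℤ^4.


Via rank(M_{q-1}∘⋯∘M_p): M ≅ I[1,1]^2, I[1,3], I[3,3], I[3,4].
μ_θ-semistable layers: μ^(1)=7/2; μ^(2)=3; μ^(3)=1; μ^(4)=-4

((0, 1, 1, 0); (0, 0, 1, 0); (0, 0, 1, 1); (3, 0, 0, 0))


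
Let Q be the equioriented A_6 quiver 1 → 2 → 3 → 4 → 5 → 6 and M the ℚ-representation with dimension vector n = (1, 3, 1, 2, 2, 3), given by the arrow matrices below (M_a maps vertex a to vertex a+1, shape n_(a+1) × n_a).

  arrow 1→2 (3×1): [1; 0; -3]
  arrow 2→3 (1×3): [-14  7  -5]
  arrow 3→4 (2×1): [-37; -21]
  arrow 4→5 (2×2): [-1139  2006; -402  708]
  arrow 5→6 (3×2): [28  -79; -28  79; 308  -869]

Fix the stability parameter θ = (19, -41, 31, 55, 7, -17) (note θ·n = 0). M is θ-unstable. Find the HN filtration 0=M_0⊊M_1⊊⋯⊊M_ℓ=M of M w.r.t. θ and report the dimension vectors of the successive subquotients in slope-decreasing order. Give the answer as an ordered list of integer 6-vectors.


Barcode: M ≅ I[1,6], I[2,2]^2, I[4,4], I[5,5], I[6,6]^2. HN layers by μ_θ (6 steps, strictly decreasing):
  μ^(1)=55; μ^(2)=19; μ^(3)=7; μ^(4)=-11; μ^(5)=-17; μ^(6)=-41

((0, 0, 0, 1, 0, 0); (0, 0, 1, 1, 1, 1); (0, 0, 0, 0, 1, 0); (1, 1, 0, 0, 0, 0); (0, 0, 0, 0, 0, 2); (0, 2, 0, 0, 0, 0))


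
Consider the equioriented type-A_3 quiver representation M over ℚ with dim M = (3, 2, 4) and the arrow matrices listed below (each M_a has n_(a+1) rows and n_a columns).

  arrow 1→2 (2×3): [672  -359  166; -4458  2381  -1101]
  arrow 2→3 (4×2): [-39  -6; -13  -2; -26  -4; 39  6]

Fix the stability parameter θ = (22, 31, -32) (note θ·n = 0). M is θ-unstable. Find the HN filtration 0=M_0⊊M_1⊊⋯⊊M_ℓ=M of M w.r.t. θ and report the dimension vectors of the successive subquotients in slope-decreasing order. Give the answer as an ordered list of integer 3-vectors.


Barcode: M ≅ I[1,1], I[1,2], I[1,3], I[3,3]^3. HN layers by μ_θ (4 steps, strictly decreasing):
  μ^(1)=31; μ^(2)=22; μ^(3)=7; μ^(4)=-32

((0, 1, 0); (2, 0, 0); (1, 1, 1); (0, 0, 3))


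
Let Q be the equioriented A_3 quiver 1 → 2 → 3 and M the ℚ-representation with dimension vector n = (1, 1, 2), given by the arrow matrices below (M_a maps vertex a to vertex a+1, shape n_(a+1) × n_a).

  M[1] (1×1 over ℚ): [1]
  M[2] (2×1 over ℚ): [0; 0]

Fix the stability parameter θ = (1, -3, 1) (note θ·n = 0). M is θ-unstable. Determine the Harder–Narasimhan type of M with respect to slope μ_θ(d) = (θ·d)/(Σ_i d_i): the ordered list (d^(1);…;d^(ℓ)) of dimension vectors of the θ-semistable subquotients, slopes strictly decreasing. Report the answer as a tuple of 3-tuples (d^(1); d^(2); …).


Interval decomposition of M: I[1,2], I[3,3]^2.
HN type (ℓ=2): μ^(1)=1; μ^(2)=-1

((0, 0, 2); (1, 1, 0))


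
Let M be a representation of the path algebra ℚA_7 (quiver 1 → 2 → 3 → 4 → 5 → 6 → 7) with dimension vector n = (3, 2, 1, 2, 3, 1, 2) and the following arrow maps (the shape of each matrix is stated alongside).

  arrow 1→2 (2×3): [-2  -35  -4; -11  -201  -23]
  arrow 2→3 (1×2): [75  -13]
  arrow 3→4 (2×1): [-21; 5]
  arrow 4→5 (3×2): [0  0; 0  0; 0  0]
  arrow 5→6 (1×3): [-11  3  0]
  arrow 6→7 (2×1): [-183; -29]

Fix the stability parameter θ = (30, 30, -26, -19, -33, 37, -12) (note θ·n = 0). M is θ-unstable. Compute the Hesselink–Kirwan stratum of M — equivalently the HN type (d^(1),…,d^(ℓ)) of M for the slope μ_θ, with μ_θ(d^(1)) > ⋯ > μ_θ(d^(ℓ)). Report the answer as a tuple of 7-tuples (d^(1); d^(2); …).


Via rank(M_{q-1}∘⋯∘M_p): M ≅ I[1,1], I[1,2], I[1,4], I[4,4], I[5,5]^2, I[5,7], I[7,7].
μ_θ-semistable layers: μ^(1)=30; μ^(2)=25/2; μ^(3)=15/4; μ^(4)=-12; μ^(5)=-19; μ^(6)=-33

((2, 1, 0, 0, 0, 0, 0); (0, 0, 0, 0, 0, 1, 1); (1, 1, 1, 1, 0, 0, 0); (0, 0, 0, 0, 0, 0, 1); (0, 0, 0, 1, 0, 0, 0); (0, 0, 0, 0, 3, 0, 0))


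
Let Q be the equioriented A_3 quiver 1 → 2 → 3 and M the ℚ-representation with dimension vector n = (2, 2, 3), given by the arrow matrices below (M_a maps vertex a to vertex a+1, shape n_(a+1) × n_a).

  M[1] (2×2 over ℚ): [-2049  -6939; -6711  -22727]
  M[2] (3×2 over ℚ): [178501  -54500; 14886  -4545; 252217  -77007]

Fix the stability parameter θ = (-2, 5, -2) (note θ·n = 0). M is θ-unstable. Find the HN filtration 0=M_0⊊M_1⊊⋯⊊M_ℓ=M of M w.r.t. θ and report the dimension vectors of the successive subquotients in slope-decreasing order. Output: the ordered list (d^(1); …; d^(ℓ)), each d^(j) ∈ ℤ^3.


Interval decomposition of M: I[1,3]^2, I[3,3].
HN type (ℓ=2): μ^(1)=3/2; μ^(2)=-2

((0, 2, 2); (2, 0, 1))


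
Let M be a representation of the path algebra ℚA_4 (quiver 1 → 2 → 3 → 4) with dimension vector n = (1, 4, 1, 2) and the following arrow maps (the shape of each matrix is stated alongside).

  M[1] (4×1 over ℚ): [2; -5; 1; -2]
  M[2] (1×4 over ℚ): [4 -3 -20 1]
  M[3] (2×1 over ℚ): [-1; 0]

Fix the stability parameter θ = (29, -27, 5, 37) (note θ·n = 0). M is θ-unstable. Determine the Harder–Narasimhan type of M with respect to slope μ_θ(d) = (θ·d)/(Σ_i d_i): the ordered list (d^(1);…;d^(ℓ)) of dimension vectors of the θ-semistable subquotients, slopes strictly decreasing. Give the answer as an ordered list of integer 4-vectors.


Via rank(M_{q-1}∘⋯∘M_p): M ≅ I[1,4], I[2,2]^3, I[4,4].
μ_θ-semistable layers: μ^(1)=37; μ^(2)=5; μ^(3)=1; μ^(4)=-27

((0, 0, 0, 2); (0, 0, 1, 0); (1, 1, 0, 0); (0, 3, 0, 0))


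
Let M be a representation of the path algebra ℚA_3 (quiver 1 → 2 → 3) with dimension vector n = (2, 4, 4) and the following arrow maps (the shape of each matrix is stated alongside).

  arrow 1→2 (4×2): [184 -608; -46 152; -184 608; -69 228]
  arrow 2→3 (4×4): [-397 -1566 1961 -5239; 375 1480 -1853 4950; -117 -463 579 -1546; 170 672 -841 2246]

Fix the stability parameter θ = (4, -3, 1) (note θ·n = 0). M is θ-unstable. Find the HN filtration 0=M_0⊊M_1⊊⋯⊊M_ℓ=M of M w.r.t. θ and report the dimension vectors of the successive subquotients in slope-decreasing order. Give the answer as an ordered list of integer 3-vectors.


Interval decomposition of M: I[1,1], I[1,3], I[2,3]^3.
HN type (ℓ=4): μ^(1)=4; μ^(2)=1; μ^(3)=1/2; μ^(4)=-3

((1, 0, 0); (0, 0, 4); (1, 1, 0); (0, 3, 0))


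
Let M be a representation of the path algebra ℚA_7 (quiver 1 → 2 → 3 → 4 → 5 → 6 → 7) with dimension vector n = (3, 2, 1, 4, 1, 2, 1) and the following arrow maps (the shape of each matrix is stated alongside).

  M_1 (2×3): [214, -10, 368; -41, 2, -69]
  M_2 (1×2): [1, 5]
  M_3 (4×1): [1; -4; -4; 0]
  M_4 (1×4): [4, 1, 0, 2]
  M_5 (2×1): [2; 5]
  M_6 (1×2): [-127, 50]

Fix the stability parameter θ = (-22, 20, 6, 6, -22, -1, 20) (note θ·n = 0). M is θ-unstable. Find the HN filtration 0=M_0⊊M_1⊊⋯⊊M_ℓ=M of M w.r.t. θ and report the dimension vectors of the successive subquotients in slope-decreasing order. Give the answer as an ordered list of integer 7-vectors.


Interval decomposition of M: I[1,1], I[1,2], I[1,4], I[4,4]^2, I[4,7], I[6,6].
HN type (ℓ=6): μ^(1)=20; μ^(2)=32/3; μ^(3)=6; μ^(4)=-1; μ^(5)=-8; μ^(6)=-22

((0, 1, 0, 0, 0, 0, 1); (0, 1, 1, 1, 0, 0, 0); (0, 0, 0, 2, 0, 0, 0); (0, 0, 0, 0, 0, 2, 0); (0, 0, 0, 1, 1, 0, 0); (3, 0, 0, 0, 0, 0, 0))


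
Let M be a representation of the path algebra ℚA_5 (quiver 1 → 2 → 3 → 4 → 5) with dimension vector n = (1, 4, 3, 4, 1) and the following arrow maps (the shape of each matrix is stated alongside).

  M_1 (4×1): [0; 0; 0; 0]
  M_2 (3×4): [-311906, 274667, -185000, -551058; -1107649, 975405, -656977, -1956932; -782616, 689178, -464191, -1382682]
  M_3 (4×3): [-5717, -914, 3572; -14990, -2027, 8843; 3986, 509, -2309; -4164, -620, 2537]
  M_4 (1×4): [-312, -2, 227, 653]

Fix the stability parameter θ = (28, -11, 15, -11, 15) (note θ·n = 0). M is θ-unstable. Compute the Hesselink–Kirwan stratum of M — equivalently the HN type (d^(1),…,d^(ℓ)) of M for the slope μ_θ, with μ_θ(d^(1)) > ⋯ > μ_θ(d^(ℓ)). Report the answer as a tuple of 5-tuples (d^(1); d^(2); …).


Via rank(M_{q-1}∘⋯∘M_p): M ≅ I[1,1], I[2,2], I[2,4]^2, I[2,5], I[4,4].
μ_θ-semistable layers: μ^(1)=28; μ^(2)=15; μ^(3)=2; μ^(4)=-11

((1, 0, 0, 0, 0); (0, 0, 0, 0, 1); (0, 0, 3, 3, 0); (0, 4, 0, 1, 0))


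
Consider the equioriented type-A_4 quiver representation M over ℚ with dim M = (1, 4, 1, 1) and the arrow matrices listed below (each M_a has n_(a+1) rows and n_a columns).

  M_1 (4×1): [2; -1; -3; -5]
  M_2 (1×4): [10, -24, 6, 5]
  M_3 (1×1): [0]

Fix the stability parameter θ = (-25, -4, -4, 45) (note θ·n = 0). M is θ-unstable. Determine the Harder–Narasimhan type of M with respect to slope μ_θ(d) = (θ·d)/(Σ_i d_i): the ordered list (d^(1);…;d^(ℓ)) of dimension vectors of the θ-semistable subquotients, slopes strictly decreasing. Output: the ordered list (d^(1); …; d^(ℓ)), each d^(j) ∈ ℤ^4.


Via rank(M_{q-1}∘⋯∘M_p): M ≅ I[1,3], I[2,2]^3, I[4,4].
μ_θ-semistable layers: μ^(1)=45; μ^(2)=-4; μ^(3)=-25

((0, 0, 0, 1); (0, 4, 1, 0); (1, 0, 0, 0))


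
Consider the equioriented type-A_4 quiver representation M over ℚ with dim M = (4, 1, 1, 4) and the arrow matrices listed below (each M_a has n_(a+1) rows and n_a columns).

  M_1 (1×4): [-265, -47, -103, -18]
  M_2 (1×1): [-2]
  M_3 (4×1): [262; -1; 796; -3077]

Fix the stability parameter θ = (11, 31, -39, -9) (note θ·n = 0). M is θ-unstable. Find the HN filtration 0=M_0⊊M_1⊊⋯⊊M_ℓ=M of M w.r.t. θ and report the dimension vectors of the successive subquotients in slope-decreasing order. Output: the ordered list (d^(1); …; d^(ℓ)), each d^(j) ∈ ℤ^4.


Via rank(M_{q-1}∘⋯∘M_p): M ≅ I[1,1]^3, I[1,4], I[4,4]^3.
μ_θ-semistable layers: μ^(1)=11; μ^(2)=-3/2; μ^(3)=-9

((3, 0, 0, 0); (1, 1, 1, 1); (0, 0, 0, 3))


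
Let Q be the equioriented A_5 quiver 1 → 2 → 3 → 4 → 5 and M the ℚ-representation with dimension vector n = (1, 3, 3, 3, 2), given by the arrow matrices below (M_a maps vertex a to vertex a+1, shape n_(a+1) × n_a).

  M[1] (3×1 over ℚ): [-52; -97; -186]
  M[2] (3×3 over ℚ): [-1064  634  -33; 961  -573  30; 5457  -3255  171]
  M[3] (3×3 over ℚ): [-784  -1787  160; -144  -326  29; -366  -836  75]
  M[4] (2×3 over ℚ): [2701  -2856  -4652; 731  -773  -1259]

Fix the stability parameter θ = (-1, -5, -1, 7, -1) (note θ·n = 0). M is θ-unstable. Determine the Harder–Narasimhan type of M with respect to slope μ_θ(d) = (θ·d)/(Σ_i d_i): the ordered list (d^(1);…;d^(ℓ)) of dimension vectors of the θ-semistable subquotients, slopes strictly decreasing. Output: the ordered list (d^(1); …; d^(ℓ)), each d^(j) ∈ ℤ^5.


Barcode: M ≅ I[1,5], I[2,2], I[2,4], I[3,5]. HN layers by μ_θ (5 steps, strictly decreasing):
  μ^(1)=7; μ^(2)=3; μ^(3)=-1; μ^(4)=-3; μ^(5)=-5

((0, 0, 0, 1, 0); (0, 0, 0, 2, 2); (0, 0, 3, 0, 0); (1, 1, 0, 0, 0); (0, 2, 0, 0, 0))


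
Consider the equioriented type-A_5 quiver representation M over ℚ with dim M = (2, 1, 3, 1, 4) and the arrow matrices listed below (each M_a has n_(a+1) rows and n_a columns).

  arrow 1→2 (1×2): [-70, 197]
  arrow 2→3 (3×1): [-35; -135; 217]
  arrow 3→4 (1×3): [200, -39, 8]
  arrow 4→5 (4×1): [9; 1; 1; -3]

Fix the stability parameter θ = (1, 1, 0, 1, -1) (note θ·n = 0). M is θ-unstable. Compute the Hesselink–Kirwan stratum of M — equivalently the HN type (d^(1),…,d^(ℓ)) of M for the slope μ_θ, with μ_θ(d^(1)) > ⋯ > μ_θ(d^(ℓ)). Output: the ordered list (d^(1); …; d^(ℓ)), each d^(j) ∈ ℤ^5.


Interval decomposition of M: I[1,1], I[1,5], I[3,3]^2, I[5,5]^3.
HN type (ℓ=4): μ^(1)=1; μ^(2)=2/5; μ^(3)=0; μ^(4)=-1

((1, 0, 0, 0, 0); (1, 1, 1, 1, 1); (0, 0, 2, 0, 0); (0, 0, 0, 0, 3))
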